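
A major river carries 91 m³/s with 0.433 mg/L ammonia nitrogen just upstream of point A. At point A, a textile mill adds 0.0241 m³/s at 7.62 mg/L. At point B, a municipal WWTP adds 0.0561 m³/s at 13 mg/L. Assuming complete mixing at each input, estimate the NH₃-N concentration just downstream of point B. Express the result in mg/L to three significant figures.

After input A: C = (91·0.433 + 0.0241·7.62) / 91.02 = 0.4349 mg/L.
After input B: C = (91.02·0.4349 + 0.0561·13) / 91.08 = 0.4426 mg/L.

0.443 mg/L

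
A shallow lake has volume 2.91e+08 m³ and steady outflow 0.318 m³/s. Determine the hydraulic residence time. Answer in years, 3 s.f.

29.0 yr

Q = 0.318 m³/s × 3.156e+07 s/yr = 1.004e+07 m³/yr.
Hydraulic residence time τ = V/Q = 2.91e+08/1.004e+07 = 29 yr.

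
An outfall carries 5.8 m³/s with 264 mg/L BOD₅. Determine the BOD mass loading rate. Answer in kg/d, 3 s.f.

132000 kg/d

Mass flux = Q·C = 5.8 m³/s × 264 g/m³ = 1531 g/s.
= 1531 g/s × 86.4 = 1.323e+05 kg/d.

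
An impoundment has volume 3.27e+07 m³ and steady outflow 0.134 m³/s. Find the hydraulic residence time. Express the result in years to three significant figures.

7.73 yr

Q = 0.134 m³/s × 3.156e+07 s/yr = 4.229e+06 m³/yr.
Hydraulic residence time τ = V/Q = 3.27e+07/4.229e+06 = 7.733 yr.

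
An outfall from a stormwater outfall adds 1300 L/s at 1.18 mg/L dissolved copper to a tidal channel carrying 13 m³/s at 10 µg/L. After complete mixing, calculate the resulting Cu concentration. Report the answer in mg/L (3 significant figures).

0.116 mg/L

1300 L/s = 1.3 m³/s.
10 µg/L = 0.01 mg/L.
Flow-weighted mixing gives C = (1.3·1.18 + 13·0.01) / (1.3 + 13) = 1.664/14.3 = 0.1164 mg/L.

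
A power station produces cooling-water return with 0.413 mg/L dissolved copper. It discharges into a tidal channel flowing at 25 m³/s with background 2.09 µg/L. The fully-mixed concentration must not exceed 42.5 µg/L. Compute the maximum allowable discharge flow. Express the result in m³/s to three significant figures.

2.09 µg/L = 0.00209 mg/L.
42.5 µg/L = 0.0425 mg/L.
Mass balance at complete mixing: C_std·(Q_w + Q_r) = Q_w·C_e + Q_r·C_b.
Rearranging, Q_w = Q_r·(C_std − C_b)/(C_e − C_std) = 25·(0.0425 − 0.00209) / (0.413 − 0.0425) = 2.727 m³/s.

2.73 m³/s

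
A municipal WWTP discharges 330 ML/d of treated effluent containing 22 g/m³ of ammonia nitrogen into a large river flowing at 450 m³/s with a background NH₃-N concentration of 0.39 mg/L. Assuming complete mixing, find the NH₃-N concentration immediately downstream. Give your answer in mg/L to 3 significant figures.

330 ML/d = 3.819 m³/s.
By mass balance at complete mixing, C = (3.819·22 + 450·0.39) / (3.819 + 450) = 259.5/453.8 = 0.5719 mg/L.

0.572 mg/L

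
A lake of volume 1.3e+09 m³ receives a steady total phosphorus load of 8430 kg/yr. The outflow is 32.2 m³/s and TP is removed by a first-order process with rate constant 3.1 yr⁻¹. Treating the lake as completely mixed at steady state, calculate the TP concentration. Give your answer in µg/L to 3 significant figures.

Outflow Q = 32.2 m³/s × 3.156e+07 s/yr = 1.016e+09 m³/yr.
Steady-state CSTR mass balance: W = Q·C + k·V·C, so C = W/(Q + kV).
Q + kV = 1.016e+09 + 3.1·1.3e+09 = 5.046e+09 m³/yr.
C = 8430/5.046e+09 = 1.671e-06 kg/m³ = 0.001671 mg/L = 1.671 µg/L.

1.67 µg/L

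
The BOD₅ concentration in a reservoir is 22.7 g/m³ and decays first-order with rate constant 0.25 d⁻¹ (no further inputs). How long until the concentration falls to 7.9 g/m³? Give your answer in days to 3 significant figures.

4.22 d

t = ln(C₀/C)/k = ln(22.7/7.9)/0.25 = 1.056/0.25 = 4.222 d.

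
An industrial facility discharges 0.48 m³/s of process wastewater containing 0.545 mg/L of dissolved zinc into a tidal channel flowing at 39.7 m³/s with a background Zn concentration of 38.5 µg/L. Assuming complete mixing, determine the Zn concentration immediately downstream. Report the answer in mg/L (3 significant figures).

0.0446 mg/L

38.5 µg/L = 0.0385 mg/L.
Conservation of mass across the mixing zone: C = (0.48·0.545 + 39.7·0.0385) / (0.48 + 39.7) = 1.79/40.18 = 0.04455 mg/L.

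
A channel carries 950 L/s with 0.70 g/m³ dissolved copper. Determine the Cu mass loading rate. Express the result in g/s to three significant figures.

0.665 g/s

950 L/s = 0.95 m³/s.
Mass flux = Q·C = 0.95 m³/s × 0.7 g/m³ = 0.665 g/s.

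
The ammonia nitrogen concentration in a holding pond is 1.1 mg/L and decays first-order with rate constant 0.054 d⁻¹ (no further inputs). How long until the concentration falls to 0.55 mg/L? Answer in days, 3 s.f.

t = ln(C₀/C)/k = ln(1.1/0.55)/0.054 = 0.6931/0.054 = 12.84 d.

12.8 d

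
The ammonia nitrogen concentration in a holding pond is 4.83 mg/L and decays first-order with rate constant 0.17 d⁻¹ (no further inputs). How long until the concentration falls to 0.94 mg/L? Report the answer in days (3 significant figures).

t = ln(C₀/C)/k = ln(4.83/0.94)/0.17 = 1.637/0.17 = 9.628 d.

9.63 d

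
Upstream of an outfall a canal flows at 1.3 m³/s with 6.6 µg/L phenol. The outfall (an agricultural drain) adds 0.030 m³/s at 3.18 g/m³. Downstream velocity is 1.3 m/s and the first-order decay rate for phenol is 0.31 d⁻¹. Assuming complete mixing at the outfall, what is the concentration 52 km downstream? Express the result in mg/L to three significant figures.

6.6 µg/L = 0.0066 mg/L.
After complete mixing, C₀ = (0.03·3.18 + 1.3·0.0066) / 1.33 = 0.07818 mg/L.
Travel time t = 5.2e+04 m / 1.3 m/s = 4e+04 s = 0.463 d.
C = 0.07818·exp(−0.31·0.463) = 0.07818·0.8663 = 0.06773 mg/L.

0.0677 mg/L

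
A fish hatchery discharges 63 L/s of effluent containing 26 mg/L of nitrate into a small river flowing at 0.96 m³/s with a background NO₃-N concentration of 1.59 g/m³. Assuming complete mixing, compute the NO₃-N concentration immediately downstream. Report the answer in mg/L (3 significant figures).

3.09 mg/L

63 L/s = 0.063 m³/s.
Conservation of mass across the mixing zone: C = (0.063·26 + 0.96·1.59) / (0.063 + 0.96) = 3.164/1.023 = 3.093 mg/L.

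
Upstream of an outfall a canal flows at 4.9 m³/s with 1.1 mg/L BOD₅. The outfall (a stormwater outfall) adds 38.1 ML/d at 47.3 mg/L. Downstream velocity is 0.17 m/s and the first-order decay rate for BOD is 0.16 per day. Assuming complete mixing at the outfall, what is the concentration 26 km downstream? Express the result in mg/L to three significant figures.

38.1 ML/d = 0.441 m³/s.
After complete mixing, C₀ = (0.441·47.3 + 4.9·1.1) / 5.341 = 4.914 mg/L.
Travel time t = 2.6e+04 m / 0.17 m/s = 1.529e+05 s = 1.77 d.
C = 4.914·exp(−0.16·1.77) = 4.914·0.7534 = 3.702 mg/L.

3.70 mg/L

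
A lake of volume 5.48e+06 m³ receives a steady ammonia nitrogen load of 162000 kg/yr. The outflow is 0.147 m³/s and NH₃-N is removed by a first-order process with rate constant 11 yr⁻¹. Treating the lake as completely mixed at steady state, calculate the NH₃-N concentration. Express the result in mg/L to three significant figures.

2.50 mg/L

Outflow Q = 0.147 m³/s × 3.156e+07 s/yr = 4.639e+06 m³/yr.
Steady-state CSTR mass balance: W = Q·C + k·V·C, so C = W/(Q + kV).
Q + kV = 4.639e+06 + 11·5.48e+06 = 6.492e+07 m³/yr.
C = 162000/6.492e+07 = 0.002495 kg/m³ = 2.495 mg/L.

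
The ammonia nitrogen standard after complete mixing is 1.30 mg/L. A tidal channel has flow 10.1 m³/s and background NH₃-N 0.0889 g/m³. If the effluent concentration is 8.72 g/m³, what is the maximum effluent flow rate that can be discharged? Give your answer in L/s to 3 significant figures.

1650 L/s

Mass balance at complete mixing: C_std·(Q_w + Q_r) = Q_w·C_e + Q_r·C_b.
Rearranging, Q_w = Q_r·(C_std − C_b)/(C_e − C_std) = 10.1·(1.3 − 0.0889) / (8.72 − 1.3) = 1.649 m³/s.
= 1649 L/s.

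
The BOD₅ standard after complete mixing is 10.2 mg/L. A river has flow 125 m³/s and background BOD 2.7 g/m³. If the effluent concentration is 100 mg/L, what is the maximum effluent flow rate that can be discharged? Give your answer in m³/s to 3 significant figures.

10.4 m³/s

Mass balance at complete mixing: C_std·(Q_w + Q_r) = Q_w·C_e + Q_r·C_b.
Rearranging, Q_w = Q_r·(C_std − C_b)/(C_e − C_std) = 125·(10.2 − 2.7) / (100 − 10.2) = 10.44 m³/s.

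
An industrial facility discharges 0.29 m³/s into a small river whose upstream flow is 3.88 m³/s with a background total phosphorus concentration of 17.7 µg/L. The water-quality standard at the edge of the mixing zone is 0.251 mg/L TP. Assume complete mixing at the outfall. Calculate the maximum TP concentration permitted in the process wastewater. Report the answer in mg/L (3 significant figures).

17.7 µg/L = 0.0177 mg/L.
Mass balance: 0.251·4.17 = 0.29·Cₑ + 3.88·0.0177.
Cₑ = (1.047 − 0.06868) / 0.29 = 3.372 mg/L.

3.37 mg/L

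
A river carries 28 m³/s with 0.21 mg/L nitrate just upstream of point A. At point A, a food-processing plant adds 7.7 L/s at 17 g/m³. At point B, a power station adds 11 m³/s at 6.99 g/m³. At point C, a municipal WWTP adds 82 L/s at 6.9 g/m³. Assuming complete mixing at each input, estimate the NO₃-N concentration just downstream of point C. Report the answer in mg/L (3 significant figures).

2.14 mg/L

7.7 L/s = 0.0077 m³/s.
After input A: C = (28·0.21 + 0.0077·17) / 28.01 = 0.2146 mg/L.
After input B: C = (28.01·0.2146 + 11·6.99) / 39.01 = 2.125 mg/L.
82 L/s = 0.082 m³/s.
After input C: C = (39.01·2.125 + 0.082·6.9) / 39.09 = 2.135 mg/L.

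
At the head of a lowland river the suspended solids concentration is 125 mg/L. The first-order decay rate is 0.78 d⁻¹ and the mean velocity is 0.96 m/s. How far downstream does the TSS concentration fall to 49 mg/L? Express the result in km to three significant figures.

99.6 km

From C = C₀·e^(−kt), t = ln(C₀/C)/k = ln(125/49)/0.78 = 0.9365/0.78 = 1.201 d.
Distance = v·t = 0.96 m/s × 1.037e+05 s = 9.959e+04 m = 99.59 km.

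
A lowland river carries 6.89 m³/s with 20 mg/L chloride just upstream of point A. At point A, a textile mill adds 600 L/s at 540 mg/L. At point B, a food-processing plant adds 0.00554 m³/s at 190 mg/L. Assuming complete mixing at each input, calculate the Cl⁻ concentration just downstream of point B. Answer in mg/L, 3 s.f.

600 L/s = 0.6 m³/s.
After input A: C = (6.89·20 + 0.6·540) / 7.49 = 61.66 mg/L.
After input B: C = (7.49·61.66 + 0.00554·190) / 7.496 = 61.75 mg/L.

61.8 mg/L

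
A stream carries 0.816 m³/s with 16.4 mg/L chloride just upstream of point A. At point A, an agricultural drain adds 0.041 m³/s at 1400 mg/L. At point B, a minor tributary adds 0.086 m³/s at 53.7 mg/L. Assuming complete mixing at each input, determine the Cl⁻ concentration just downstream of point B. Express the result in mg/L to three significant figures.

80.0 mg/L

After input A: C = (0.816·16.4 + 0.041·1400) / 0.857 = 82.59 mg/L.
After input B: C = (0.857·82.59 + 0.086·53.7) / 0.943 = 79.96 mg/L.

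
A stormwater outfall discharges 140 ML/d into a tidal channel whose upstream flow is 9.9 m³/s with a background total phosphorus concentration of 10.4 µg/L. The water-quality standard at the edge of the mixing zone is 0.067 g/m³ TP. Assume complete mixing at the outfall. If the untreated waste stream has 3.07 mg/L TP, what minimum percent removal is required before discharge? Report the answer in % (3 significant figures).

140 ML/d = 1.62 m³/s.
10.4 µg/L = 0.0104 mg/L.
Mass balance: 0.067·11.52 = 1.62·Cₑ + 9.9·0.0104.
Cₑ = (0.7719 − 0.103) / 1.62 = 0.4128 mg/L.
Required removal = 1 − 0.4128/3.07 = 86.55 %.

86.6 %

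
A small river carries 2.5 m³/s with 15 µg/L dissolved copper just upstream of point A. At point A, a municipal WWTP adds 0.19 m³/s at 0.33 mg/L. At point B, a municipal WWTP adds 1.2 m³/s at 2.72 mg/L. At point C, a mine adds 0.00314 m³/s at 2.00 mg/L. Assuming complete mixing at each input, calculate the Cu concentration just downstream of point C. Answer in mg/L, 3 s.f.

15 µg/L = 0.015 mg/L.
After input A: C = (2.5·0.015 + 0.19·0.33) / 2.69 = 0.03725 mg/L.
After input B: C = (2.69·0.03725 + 1.2·2.72) / 3.89 = 0.8648 mg/L.
After input C: C = (3.89·0.8648 + 0.00314·2) / 3.893 = 0.8657 mg/L.

0.866 mg/L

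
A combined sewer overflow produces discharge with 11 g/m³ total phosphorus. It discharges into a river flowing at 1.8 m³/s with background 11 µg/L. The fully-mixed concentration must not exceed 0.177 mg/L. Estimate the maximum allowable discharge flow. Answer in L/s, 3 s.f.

27.6 L/s

11 µg/L = 0.011 mg/L.
Mass balance at complete mixing: C_std·(Q_w + Q_r) = Q_w·C_e + Q_r·C_b.
Rearranging, Q_w = Q_r·(C_std − C_b)/(C_e − C_std) = 1.8·(0.177 − 0.011) / (11 − 0.177) = 0.02761 m³/s.
= 27.61 L/s.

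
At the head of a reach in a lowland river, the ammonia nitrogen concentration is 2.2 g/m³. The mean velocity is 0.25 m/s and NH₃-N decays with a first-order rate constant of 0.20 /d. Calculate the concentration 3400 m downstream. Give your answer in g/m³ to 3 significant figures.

2.13 g/m³

Travel time t = 3400 m / 0.25 m/s = 3400/0.25 = 1.36e+04 s = 0.1574 d.
First-order decay: C = 2.2·exp(−0.20·0.1574) = 2.2·0.969 = 2.132 g/m³.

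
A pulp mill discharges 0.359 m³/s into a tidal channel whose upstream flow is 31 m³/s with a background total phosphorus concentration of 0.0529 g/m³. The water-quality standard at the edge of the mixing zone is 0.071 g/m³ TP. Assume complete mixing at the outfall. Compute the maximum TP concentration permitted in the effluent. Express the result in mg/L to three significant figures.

Mass balance: 0.071·31.36 = 0.359·Cₑ + 31·0.0529.
Cₑ = (2.226 − 1.64) / 0.359 = 1.634 mg/L.

1.63 mg/L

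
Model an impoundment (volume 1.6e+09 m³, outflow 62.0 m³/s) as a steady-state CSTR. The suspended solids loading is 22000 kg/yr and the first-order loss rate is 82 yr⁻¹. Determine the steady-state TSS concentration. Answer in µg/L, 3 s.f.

0.165 µg/L

Outflow Q = 62.0 m³/s × 3.156e+07 s/yr = 1.957e+09 m³/yr.
Steady-state CSTR mass balance: W = Q·C + k·V·C, so C = W/(Q + kV).
Q + kV = 1.957e+09 + 82·1.6e+09 = 1.332e+11 m³/yr.
C = 22000/1.332e+11 = 1.652e-07 kg/m³ = 0.0001652 mg/L = 0.1652 µg/L.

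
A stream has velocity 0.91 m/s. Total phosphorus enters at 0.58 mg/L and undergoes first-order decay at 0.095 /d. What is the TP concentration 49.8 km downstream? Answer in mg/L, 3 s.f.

Travel time t = 49.8 km / 0.91 m/s = 4.98e+04/0.91 = 5.473e+04 s = 0.6334 d.
First-order decay: C = 0.58·exp(−0.095·0.6334) = 0.58·0.9416 = 0.5461 mg/L.

0.546 mg/L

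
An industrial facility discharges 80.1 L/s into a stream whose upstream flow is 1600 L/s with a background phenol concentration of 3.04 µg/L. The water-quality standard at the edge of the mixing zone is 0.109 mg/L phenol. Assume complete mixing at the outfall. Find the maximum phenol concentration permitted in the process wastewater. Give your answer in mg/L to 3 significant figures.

80.1 L/s = 0.0801 m³/s.
1600 L/s = 1.6 m³/s.
3.04 µg/L = 0.00304 mg/L.
Mass balance: 0.109·1.68 = 0.0801·Cₑ + 1.6·0.00304.
Cₑ = (0.1831 − 0.004864) / 0.0801 = 2.226 mg/L.

2.23 mg/L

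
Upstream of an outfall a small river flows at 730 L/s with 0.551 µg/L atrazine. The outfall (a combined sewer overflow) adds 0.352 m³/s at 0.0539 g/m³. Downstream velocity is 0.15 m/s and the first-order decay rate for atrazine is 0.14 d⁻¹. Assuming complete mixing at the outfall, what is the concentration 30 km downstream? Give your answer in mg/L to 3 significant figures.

0.0130 mg/L

730 L/s = 0.73 m³/s.
0.551 µg/L = 0.000551 mg/L.
After complete mixing, C₀ = (0.352·0.0539 + 0.73·0.000551) / 1.082 = 0.01791 mg/L.
Travel time t = 3e+04 m / 0.15 m/s = 2e+05 s = 2.315 d.
C = 0.01791·exp(−0.14·2.315) = 0.01791·0.7232 = 0.01295 mg/L.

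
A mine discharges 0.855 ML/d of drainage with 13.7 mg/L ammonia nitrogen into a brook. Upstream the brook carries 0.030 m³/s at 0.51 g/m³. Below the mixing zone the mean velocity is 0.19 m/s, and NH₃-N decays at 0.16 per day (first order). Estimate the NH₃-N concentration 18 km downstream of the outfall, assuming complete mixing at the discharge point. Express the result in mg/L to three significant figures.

0.855 ML/d = 0.009896 m³/s.
After complete mixing, C₀ = (0.009896·13.7 + 0.03·0.51) / 0.0399 = 3.782 mg/L.
Travel time t = 1.8e+04 m / 0.19 m/s = 9.474e+04 s = 1.096 d.
C = 3.782·exp(−0.16·1.096) = 3.782·0.8391 = 3.173 mg/L.

3.17 mg/L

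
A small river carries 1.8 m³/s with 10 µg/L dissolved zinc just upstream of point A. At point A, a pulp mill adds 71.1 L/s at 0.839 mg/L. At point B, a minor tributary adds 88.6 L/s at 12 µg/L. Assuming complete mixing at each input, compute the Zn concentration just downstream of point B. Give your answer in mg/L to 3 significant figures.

0.0402 mg/L

10 µg/L = 0.01 mg/L.
71.1 L/s = 0.0711 m³/s.
After input A: C = (1.8·0.01 + 0.0711·0.839) / 1.871 = 0.0415 mg/L.
88.6 L/s = 0.0886 m³/s.
12 µg/L = 0.012 mg/L.
After input B: C = (1.871·0.0415 + 0.0886·0.012) / 1.96 = 0.04017 mg/L.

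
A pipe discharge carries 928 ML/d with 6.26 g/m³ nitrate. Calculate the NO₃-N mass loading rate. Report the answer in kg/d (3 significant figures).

5810 kg/d

928 ML/d = 10.74 m³/s.
Mass flux = Q·C = 10.74 m³/s × 6.26 g/m³ = 67.24 g/s.
= 67.24 g/s × 86.4 = 5809 kg/d.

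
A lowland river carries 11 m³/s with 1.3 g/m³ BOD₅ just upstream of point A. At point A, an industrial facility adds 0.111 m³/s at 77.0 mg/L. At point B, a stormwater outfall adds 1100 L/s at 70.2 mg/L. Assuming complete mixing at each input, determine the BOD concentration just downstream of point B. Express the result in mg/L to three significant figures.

8.19 mg/L

After input A: C = (11·1.3 + 0.111·77) / 11.11 = 2.056 mg/L.
1100 L/s = 1.1 m³/s.
After input B: C = (11.11·2.056 + 1.1·70.2) / 12.21 = 8.195 mg/L.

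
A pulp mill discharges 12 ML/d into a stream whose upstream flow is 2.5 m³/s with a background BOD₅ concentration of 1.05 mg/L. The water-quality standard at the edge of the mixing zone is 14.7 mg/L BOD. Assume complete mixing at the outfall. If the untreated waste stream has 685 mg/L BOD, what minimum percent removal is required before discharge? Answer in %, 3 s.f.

62.0 %

12 ML/d = 0.1389 m³/s.
Mass balance: 14.7·2.639 = 0.1389·Cₑ + 2.5·1.05.
Cₑ = (38.79 − 2.625) / 0.1389 = 260.4 mg/L.
Required removal = 1 − 260.4/685 = 61.99 %.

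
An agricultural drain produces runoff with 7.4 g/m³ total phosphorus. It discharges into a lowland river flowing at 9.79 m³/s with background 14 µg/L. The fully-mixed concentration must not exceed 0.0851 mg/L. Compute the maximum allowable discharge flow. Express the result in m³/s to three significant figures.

14 µg/L = 0.014 mg/L.
Mass balance at complete mixing: C_std·(Q_w + Q_r) = Q_w·C_e + Q_r·C_b.
Rearranging, Q_w = Q_r·(C_std − C_b)/(C_e − C_std) = 9.79·(0.0851 − 0.014) / (7.4 − 0.0851) = 0.09516 m³/s.

0.0952 m³/s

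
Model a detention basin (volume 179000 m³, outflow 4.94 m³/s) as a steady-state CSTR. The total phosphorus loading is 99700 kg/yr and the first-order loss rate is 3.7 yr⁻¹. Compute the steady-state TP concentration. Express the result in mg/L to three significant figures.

Outflow Q = 4.94 m³/s × 3.156e+07 s/yr = 1.559e+08 m³/yr.
Steady-state CSTR mass balance: W = Q·C + k·V·C, so C = W/(Q + kV).
Q + kV = 1.559e+08 + 3.7·179000 = 1.566e+08 m³/yr.
C = 99700/1.566e+08 = 0.0006368 kg/m³ = 0.6368 mg/L.

0.637 mg/L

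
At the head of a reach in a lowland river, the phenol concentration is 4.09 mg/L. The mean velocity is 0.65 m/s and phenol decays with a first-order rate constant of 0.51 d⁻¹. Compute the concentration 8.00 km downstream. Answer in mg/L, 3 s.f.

3.80 mg/L

Travel time t = 8.00 km / 0.65 m/s = 8000/0.65 = 1.231e+04 s = 0.1425 d.
First-order decay: C = 4.09·exp(−0.51·0.1425) = 4.09·0.9299 = 3.803 mg/L.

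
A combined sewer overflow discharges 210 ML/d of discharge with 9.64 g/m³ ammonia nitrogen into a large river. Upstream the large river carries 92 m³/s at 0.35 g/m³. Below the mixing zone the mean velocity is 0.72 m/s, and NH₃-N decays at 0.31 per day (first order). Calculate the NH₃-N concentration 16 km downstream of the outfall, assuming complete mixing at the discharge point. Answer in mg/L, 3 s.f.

210 ML/d = 2.431 m³/s.
After complete mixing, C₀ = (2.431·9.64 + 92·0.35) / 94.43 = 0.5891 mg/L.
Travel time t = 1.6e+04 m / 0.72 m/s = 2.222e+04 s = 0.2572 d.
C = 0.5891·exp(−0.31·0.2572) = 0.5891·0.9234 = 0.544 mg/L.

0.544 mg/L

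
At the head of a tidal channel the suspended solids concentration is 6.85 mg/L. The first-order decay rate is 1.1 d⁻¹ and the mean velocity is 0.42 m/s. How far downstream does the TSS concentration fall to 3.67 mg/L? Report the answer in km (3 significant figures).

20.6 km

From C = C₀·e^(−kt), t = ln(C₀/C)/k = ln(6.85/3.67)/1.1 = 0.6241/1.1 = 0.5673 d.
Distance = v·t = 0.42 m/s × 4.902e+04 s = 2.059e+04 m = 20.59 km.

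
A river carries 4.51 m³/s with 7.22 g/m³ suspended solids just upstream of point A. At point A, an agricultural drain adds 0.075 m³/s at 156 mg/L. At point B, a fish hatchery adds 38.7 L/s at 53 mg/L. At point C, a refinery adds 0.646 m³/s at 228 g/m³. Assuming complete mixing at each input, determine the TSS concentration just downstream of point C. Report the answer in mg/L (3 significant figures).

After input A: C = (4.51·7.22 + 0.075·156) / 4.585 = 9.654 mg/L.
38.7 L/s = 0.0387 m³/s.
After input B: C = (4.585·9.654 + 0.0387·53) / 4.624 = 10.02 mg/L.
After input C: C = (4.624·10.02 + 0.646·228) / 5.27 = 36.74 mg/L.

36.7 mg/L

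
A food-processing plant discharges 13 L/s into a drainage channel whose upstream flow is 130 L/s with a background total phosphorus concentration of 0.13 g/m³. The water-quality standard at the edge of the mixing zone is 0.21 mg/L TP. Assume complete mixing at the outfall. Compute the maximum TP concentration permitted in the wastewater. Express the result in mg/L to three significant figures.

1.01 mg/L

13 L/s = 0.013 m³/s.
130 L/s = 0.13 m³/s.
Mass balance: 0.21·0.143 = 0.013·Cₑ + 0.13·0.13.
Cₑ = (0.03003 − 0.0169) / 0.013 = 1.01 mg/L.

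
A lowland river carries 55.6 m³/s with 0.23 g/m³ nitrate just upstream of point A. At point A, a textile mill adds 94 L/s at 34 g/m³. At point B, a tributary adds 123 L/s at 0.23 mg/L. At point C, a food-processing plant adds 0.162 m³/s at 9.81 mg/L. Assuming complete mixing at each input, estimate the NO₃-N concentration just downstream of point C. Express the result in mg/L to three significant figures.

94 L/s = 0.094 m³/s.
After input A: C = (55.6·0.23 + 0.094·34) / 55.69 = 0.287 mg/L.
123 L/s = 0.123 m³/s.
After input B: C = (55.69·0.287 + 0.123·0.23) / 55.82 = 0.2869 mg/L.
After input C: C = (55.82·0.2869 + 0.162·9.81) / 55.98 = 0.3144 mg/L.

0.314 mg/L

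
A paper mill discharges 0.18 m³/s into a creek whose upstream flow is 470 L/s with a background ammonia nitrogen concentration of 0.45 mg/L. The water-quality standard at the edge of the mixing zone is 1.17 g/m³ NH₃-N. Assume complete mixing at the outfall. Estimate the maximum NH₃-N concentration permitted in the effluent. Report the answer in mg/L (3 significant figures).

3.05 mg/L

470 L/s = 0.47 m³/s.
Mass balance: 1.17·0.65 = 0.18·Cₑ + 0.47·0.45.
Cₑ = (0.7605 − 0.2115) / 0.18 = 3.05 mg/L.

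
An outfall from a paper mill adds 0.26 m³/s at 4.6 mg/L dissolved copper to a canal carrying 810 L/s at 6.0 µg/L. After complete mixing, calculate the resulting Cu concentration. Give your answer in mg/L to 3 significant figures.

1.12 mg/L

810 L/s = 0.81 m³/s.
6.0 µg/L = 0.006 mg/L.
By mass balance at complete mixing, C = (0.26·4.6 + 0.81·0.006) / (0.26 + 0.81) = 1.201/1.07 = 1.122 mg/L.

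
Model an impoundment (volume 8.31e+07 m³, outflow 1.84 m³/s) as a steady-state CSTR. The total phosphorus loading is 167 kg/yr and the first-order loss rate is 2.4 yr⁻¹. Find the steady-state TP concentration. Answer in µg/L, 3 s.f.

Outflow Q = 1.84 m³/s × 3.156e+07 s/yr = 5.807e+07 m³/yr.
Steady-state CSTR mass balance: W = Q·C + k·V·C, so C = W/(Q + kV).
Q + kV = 5.807e+07 + 2.4·8.31e+07 = 2.575e+08 m³/yr.
C = 167/2.575e+08 = 6.485e-07 kg/m³ = 0.0006485 mg/L = 0.6485 µg/L.

0.649 µg/L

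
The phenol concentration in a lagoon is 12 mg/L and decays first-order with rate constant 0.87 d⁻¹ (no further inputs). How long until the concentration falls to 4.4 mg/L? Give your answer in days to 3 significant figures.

t = ln(C₀/C)/k = ln(12/4.4)/0.87 = 1.003/0.87 = 1.153 d.

1.15 d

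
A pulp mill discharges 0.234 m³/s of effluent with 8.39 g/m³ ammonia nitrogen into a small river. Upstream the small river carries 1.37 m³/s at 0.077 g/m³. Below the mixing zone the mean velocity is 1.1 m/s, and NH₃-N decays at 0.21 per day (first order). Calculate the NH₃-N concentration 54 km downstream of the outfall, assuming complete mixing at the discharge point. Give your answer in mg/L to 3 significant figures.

After complete mixing, C₀ = (0.234·8.39 + 1.37·0.077) / 1.604 = 1.29 mg/L.
Travel time t = 5.4e+04 m / 1.1 m/s = 4.909e+04 s = 0.5682 d.
C = 1.29·exp(−0.21·0.5682) = 1.29·0.8875 = 1.145 mg/L.

1.14 mg/L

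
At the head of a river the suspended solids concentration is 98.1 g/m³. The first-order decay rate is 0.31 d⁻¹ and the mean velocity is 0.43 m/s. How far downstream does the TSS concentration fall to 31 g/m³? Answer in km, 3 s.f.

From C = C₀·e^(−kt), t = ln(C₀/C)/k = ln(98.1/31)/0.31 = 1.152/0.31 = 3.716 d.
Distance = v·t = 0.43 m/s × 3.211e+05 s = 1.381e+05 m = 138.1 km.

138 km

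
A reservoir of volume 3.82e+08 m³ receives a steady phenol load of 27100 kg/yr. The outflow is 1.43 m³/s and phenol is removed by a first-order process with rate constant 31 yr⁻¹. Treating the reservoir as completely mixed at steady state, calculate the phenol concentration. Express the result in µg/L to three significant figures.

2.28 µg/L

Outflow Q = 1.43 m³/s × 3.156e+07 s/yr = 4.513e+07 m³/yr.
Steady-state CSTR mass balance: W = Q·C + k·V·C, so C = W/(Q + kV).
Q + kV = 4.513e+07 + 31·3.82e+08 = 1.189e+10 m³/yr.
C = 27100/1.189e+10 = 2.28e-06 kg/m³ = 0.00228 mg/L = 2.28 µg/L.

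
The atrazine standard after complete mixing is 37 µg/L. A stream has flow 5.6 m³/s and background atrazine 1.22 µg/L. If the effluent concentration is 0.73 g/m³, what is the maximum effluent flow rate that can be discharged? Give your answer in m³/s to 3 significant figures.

0.289 m³/s

1.22 µg/L = 0.00122 mg/L.
37 µg/L = 0.037 mg/L.
Mass balance at complete mixing: C_std·(Q_w + Q_r) = Q_w·C_e + Q_r·C_b.
Rearranging, Q_w = Q_r·(C_std − C_b)/(C_e − C_std) = 5.6·(0.037 − 0.00122) / (0.73 − 0.037) = 0.2891 m³/s.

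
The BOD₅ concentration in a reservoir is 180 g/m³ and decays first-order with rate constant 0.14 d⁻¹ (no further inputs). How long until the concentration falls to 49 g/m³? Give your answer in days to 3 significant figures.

9.29 d

t = ln(C₀/C)/k = ln(180/49)/0.14 = 1.301/0.14 = 9.294 d.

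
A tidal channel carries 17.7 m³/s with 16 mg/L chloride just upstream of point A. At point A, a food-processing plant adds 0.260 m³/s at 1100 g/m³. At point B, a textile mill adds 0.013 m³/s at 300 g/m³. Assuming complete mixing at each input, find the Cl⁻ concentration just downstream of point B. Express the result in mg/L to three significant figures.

31.9 mg/L

After input A: C = (17.7·16 + 0.26·1100) / 17.96 = 31.69 mg/L.
After input B: C = (17.96·31.69 + 0.013·300) / 17.97 = 31.89 mg/L.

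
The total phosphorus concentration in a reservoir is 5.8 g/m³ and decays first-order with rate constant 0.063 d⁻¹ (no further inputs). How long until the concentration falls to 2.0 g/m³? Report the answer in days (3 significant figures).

t = ln(C₀/C)/k = ln(5.8/2.0)/0.063 = 1.065/0.063 = 16.9 d.

16.9 d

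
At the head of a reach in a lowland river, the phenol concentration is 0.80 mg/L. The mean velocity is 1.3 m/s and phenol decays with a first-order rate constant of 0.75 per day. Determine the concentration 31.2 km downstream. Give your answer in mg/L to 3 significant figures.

Travel time t = 31.2 km / 1.3 m/s = 3.12e+04/1.3 = 2.4e+04 s = 0.2778 d.
First-order decay: C = 0.80·exp(−0.75·0.2778) = 0.80·0.8119 = 0.6495 mg/L.

0.650 mg/L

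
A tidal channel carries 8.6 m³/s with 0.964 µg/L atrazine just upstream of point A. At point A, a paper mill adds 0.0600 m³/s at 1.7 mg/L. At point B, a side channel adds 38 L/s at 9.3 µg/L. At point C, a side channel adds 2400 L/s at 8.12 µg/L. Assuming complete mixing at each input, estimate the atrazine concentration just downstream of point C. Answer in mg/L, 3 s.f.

0.964 µg/L = 0.000964 mg/L.
After input A: C = (8.6·0.000964 + 0.06·1.7) / 8.66 = 0.01274 mg/L.
38 L/s = 0.038 m³/s.
9.3 µg/L = 0.0093 mg/L.
After input B: C = (8.66·0.01274 + 0.038·0.0093) / 8.698 = 0.01272 mg/L.
2400 L/s = 2.4 m³/s.
8.12 µg/L = 0.00812 mg/L.
After input C: C = (8.698·0.01272 + 2.4·0.00812) / 11.1 = 0.01173 mg/L.

0.0117 mg/L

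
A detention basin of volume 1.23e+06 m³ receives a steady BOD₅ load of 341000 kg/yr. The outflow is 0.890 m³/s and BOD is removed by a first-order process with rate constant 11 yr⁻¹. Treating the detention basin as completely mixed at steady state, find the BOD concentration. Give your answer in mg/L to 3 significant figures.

8.19 mg/L

Outflow Q = 0.890 m³/s × 3.156e+07 s/yr = 2.809e+07 m³/yr.
Steady-state CSTR mass balance: W = Q·C + k·V·C, so C = W/(Q + kV).
Q + kV = 2.809e+07 + 11·1.23e+06 = 4.162e+07 m³/yr.
C = 341000/4.162e+07 = 0.008194 kg/m³ = 8.194 mg/L.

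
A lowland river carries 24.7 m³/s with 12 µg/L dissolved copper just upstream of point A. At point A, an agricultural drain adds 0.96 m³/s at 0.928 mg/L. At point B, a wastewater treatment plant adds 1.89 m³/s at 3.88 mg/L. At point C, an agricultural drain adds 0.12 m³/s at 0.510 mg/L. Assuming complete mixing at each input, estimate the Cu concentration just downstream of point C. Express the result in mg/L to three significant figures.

12 µg/L = 0.012 mg/L.
After input A: C = (24.7·0.012 + 0.96·0.928) / 25.66 = 0.04627 mg/L.
After input B: C = (25.66·0.04627 + 1.89·3.88) / 27.55 = 0.3093 mg/L.
After input C: C = (27.55·0.3093 + 0.12·0.51) / 27.67 = 0.3101 mg/L.

0.310 mg/L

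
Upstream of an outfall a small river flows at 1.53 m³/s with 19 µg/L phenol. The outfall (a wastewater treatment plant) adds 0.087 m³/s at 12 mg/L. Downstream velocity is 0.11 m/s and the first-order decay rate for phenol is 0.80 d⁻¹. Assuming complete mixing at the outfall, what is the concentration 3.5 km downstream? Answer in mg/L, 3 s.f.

0.494 mg/L

19 µg/L = 0.019 mg/L.
After complete mixing, C₀ = (0.087·12 + 1.53·0.019) / 1.617 = 0.6636 mg/L.
Travel time t = 3500 m / 0.11 m/s = 3.182e+04 s = 0.3683 d.
C = 0.6636·exp(−0.80·0.3683) = 0.6636·0.7448 = 0.4943 mg/L.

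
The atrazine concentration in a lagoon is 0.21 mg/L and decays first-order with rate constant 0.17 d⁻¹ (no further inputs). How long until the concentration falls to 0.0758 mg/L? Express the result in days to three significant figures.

5.99 d

t = ln(C₀/C)/k = ln(0.21/0.0758)/0.17 = 1.019/0.17 = 5.994 d.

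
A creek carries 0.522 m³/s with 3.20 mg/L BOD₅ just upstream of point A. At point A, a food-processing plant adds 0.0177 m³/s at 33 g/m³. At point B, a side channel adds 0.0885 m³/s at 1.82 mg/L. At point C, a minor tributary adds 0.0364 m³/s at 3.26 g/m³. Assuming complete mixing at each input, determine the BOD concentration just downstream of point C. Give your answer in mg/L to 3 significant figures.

After input A: C = (0.522·3.2 + 0.0177·33) / 0.5397 = 4.177 mg/L.
After input B: C = (0.5397·4.177 + 0.0885·1.82) / 0.6282 = 3.845 mg/L.
After input C: C = (0.6282·3.845 + 0.0364·3.26) / 0.6646 = 3.813 mg/L.

3.81 mg/L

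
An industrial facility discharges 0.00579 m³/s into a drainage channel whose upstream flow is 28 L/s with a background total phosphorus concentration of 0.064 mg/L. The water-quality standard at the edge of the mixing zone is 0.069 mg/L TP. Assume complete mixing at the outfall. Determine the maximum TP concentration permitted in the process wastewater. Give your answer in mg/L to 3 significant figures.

0.0932 mg/L

28 L/s = 0.028 m³/s.
Mass balance: 0.069·0.03379 = 0.00579·Cₑ + 0.028·0.064.
Cₑ = (0.002332 − 0.001792) / 0.00579 = 0.09318 mg/L.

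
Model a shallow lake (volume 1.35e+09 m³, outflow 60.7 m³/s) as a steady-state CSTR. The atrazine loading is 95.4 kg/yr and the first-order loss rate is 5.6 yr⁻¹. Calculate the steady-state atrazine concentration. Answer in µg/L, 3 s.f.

0.0101 µg/L

Outflow Q = 60.7 m³/s × 3.156e+07 s/yr = 1.916e+09 m³/yr.
Steady-state CSTR mass balance: W = Q·C + k·V·C, so C = W/(Q + kV).
Q + kV = 1.916e+09 + 5.6·1.35e+09 = 9.476e+09 m³/yr.
C = 95.4/9.476e+09 = 1.007e-08 kg/m³ = 1.007e-05 mg/L = 0.01007 µg/L.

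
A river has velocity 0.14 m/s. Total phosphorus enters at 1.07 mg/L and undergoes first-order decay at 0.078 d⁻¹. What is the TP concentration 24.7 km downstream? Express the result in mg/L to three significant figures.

Travel time t = 24.7 km / 0.14 m/s = 2.47e+04/0.14 = 1.764e+05 s = 2.042 d.
First-order decay: C = 1.07·exp(−0.078·2.042) = 1.07·0.8528 = 0.9125 mg/L.

0.912 mg/L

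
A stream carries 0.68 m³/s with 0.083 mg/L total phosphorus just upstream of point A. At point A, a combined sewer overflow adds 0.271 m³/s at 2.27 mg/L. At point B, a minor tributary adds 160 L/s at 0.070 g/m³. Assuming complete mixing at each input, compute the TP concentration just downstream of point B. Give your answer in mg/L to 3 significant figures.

After input A: C = (0.68·0.083 + 0.271·2.27) / 0.951 = 0.7062 mg/L.
160 L/s = 0.16 m³/s.
After input B: C = (0.951·0.7062 + 0.16·0.07) / 1.111 = 0.6146 mg/L.

0.615 mg/L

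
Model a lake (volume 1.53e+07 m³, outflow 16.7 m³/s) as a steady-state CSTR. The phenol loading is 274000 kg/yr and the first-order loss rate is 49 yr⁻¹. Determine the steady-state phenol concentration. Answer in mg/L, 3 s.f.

Outflow Q = 16.7 m³/s × 3.156e+07 s/yr = 5.27e+08 m³/yr.
Steady-state CSTR mass balance: W = Q·C + k·V·C, so C = W/(Q + kV).
Q + kV = 5.27e+08 + 49·1.53e+07 = 1.277e+09 m³/yr.
C = 274000/1.277e+09 = 0.0002146 kg/m³ = 0.2146 mg/L.

0.215 mg/L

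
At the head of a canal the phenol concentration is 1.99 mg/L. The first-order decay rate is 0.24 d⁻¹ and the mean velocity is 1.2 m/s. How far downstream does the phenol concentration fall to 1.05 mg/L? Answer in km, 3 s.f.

276 km

From C = C₀·e^(−kt), t = ln(C₀/C)/k = ln(1.99/1.05)/0.24 = 0.6393/0.24 = 2.664 d.
Distance = v·t = 1.2 m/s × 2.302e+05 s = 2.762e+05 m = 276.2 km.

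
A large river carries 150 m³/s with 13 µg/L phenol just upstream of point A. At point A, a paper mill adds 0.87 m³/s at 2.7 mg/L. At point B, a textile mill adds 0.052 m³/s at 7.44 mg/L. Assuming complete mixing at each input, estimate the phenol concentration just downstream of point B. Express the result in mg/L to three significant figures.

13 µg/L = 0.013 mg/L.
After input A: C = (150·0.013 + 0.87·2.7) / 150.9 = 0.02849 mg/L.
After input B: C = (150.9·0.02849 + 0.052·7.44) / 150.9 = 0.03105 mg/L.

0.0310 mg/L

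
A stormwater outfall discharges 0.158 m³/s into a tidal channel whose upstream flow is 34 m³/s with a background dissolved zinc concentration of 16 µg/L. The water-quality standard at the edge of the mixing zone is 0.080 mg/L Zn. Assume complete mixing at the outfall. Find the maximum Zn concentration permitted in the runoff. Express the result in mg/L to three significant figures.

16 µg/L = 0.016 mg/L.
Mass balance: 0.08·34.16 = 0.158·Cₑ + 34·0.016.
Cₑ = (2.733 − 0.544) / 0.158 = 13.85 mg/L.

13.9 mg/L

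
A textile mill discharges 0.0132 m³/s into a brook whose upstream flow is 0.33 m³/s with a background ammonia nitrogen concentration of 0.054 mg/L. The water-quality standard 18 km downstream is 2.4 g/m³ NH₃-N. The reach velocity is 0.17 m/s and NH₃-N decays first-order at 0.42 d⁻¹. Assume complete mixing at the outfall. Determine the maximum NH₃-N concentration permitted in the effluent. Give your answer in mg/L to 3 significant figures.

Travel time to the compliance point: t = 1.8e+04/0.17 = 1.059e+05 s = 1.225 d; decay factor exp(−0.42·1.225) = 0.5977.
So the concentration just after mixing may be at most 2.4/0.5977 = 4.016 mg/L.
Mass balance: 4.016·0.3432 = 0.0132·Cₑ + 0.33·0.054.
Cₑ = (1.378 − 0.01782) / 0.0132 = 103.1 mg/L.

103 mg/L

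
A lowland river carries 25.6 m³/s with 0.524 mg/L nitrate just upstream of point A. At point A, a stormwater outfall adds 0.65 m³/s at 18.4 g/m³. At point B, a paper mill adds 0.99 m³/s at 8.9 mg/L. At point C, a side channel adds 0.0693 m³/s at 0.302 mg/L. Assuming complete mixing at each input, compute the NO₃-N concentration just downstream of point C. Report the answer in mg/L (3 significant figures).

After input A: C = (25.6·0.524 + 0.65·18.4) / 26.25 = 0.9666 mg/L.
After input B: C = (26.25·0.9666 + 0.99·8.9) / 27.24 = 1.255 mg/L.
After input C: C = (27.24·1.255 + 0.0693·0.302) / 27.31 = 1.253 mg/L.

1.25 mg/L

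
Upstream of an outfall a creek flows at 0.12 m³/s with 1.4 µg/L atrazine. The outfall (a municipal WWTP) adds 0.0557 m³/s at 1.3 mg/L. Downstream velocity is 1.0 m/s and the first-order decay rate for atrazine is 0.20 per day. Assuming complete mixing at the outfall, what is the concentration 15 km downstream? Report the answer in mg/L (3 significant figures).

0.399 mg/L

1.4 µg/L = 0.0014 mg/L.
After complete mixing, C₀ = (0.0557·1.3 + 0.12·0.0014) / 0.1757 = 0.4131 mg/L.
Travel time t = 1.5e+04 m / 1.0 m/s = 1.5e+04 s = 0.1736 d.
C = 0.4131·exp(−0.20·0.1736) = 0.4131·0.9659 = 0.399 mg/L.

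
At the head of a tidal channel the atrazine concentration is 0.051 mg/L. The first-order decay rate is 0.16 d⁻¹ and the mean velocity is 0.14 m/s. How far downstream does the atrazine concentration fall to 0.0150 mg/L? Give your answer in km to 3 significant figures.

From C = C₀·e^(−kt), t = ln(C₀/C)/k = ln(0.051/0.0150)/0.16 = 1.224/0.16 = 7.649 d.
Distance = v·t = 0.14 m/s × 6.608e+05 s = 9.252e+04 m = 92.52 km.

92.5 km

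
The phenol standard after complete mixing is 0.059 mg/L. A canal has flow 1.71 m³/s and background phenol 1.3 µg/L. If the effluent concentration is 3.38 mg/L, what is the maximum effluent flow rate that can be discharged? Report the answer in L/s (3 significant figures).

29.7 L/s

1.3 µg/L = 0.0013 mg/L.
Mass balance at complete mixing: C_std·(Q_w + Q_r) = Q_w·C_e + Q_r·C_b.
Rearranging, Q_w = Q_r·(C_std − C_b)/(C_e − C_std) = 1.71·(0.059 − 0.0013) / (3.38 − 0.059) = 0.02971 m³/s.
= 29.71 L/s.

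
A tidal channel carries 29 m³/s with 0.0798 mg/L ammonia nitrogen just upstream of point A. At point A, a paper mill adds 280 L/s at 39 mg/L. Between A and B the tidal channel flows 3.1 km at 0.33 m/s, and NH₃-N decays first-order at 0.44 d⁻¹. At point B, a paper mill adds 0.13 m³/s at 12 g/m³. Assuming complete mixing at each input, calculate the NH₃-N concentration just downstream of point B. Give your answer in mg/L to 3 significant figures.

280 L/s = 0.28 m³/s.
After input A: C = (29·0.0798 + 0.28·39) / 29.28 = 0.452 mg/L.
Over the 3.1 km reach to input B (t = 9394 s = 0.1087 d), decay gives C = 0.452·exp(−0.44·0.1087) = 0.4309 mg/L.
After input B: C = (29.28·0.4309 + 0.13·12) / 29.41 = 0.482 mg/L.

0.482 mg/L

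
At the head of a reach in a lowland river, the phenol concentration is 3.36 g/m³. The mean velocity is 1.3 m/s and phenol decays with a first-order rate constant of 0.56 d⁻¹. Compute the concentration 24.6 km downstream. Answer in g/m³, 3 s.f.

Travel time t = 24.6 km / 1.3 m/s = 2.46e+04/1.3 = 1.892e+04 s = 0.219 d.
First-order decay: C = 3.36·exp(−0.56·0.219) = 3.36·0.8846 = 2.972 g/m³.

2.97 g/m³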